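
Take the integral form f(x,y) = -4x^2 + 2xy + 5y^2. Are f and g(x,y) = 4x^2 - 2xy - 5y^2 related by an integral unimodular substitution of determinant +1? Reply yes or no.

D₁ = 84, D₂ = 84
river cycle of f (length 6): (5, 8, -1), (-1, 8, 5), (5, 2, -4), (-4, 6, 3), (3, 6, -4), (-4, 2, 5)
river cycle of g (length 6): (-5, 2, 4), (4, 6, -3), (-3, 6, 4), (4, 2, -5), (-5, 8, 1), (1, 8, -5)
cycles differ ⇒ inequivalent

no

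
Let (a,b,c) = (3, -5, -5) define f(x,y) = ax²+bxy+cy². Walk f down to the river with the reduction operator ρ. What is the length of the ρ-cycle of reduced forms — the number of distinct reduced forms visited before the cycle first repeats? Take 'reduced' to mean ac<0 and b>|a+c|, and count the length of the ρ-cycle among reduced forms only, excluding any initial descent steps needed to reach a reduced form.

D = 85, ⌊√D⌋ = 9
descent: ρ → (-5,5,3)  [lands on river]
river: ρ → (3,7,-3)
river: ρ → (-3,5,5)
river: ρ → (5,5,-3)
river: ρ → (-3,7,3)
river: ρ → (3,5,-5)
ρ-cycle length = 6 (tail of 1 descent step not counted)

6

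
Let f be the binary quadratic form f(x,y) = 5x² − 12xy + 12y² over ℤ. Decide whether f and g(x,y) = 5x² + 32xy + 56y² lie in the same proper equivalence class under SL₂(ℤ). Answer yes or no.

D₁ = -96, D₂ = -96
f: translate: b→-2 (≡-12 mod 10), so (5,-12,12)→(5,-2,5)
f: flip: (5,-2,5)→(5,2,5)
f: reduced (well bottom): (5,2,5) with a≤c, −a<b≤a
g: translate: b→2 (≡32 mod 10), so (5,32,56)→(5,2,5)
g: reduced (well bottom): (5,2,5) with a≤c, −a<b≤a
reduced forms (5, 2, 5) vs (5, 2, 5) ⇒ equivalent

yes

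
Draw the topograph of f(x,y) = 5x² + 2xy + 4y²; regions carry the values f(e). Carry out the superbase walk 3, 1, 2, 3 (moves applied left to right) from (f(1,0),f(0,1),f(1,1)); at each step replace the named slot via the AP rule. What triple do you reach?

start (5,4,11) = (f(1,0),f(0,1),f(1,1))
replace slot 3: 2·(5+4) − 11 = 7 → (5,4,7)
replace slot 1: 2·(4+7) − 5 = 17 → (17,4,7)
replace slot 2: 2·(17+7) − 4 = 44 → (17,44,7)
replace slot 3: 2·(17+44) − 7 = 115 → (17,44,115)

17,44,115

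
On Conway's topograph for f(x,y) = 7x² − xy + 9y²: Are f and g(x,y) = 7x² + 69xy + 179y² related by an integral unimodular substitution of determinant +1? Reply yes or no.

D₁ = -251, D₂ = -251
f: reduced (well bottom): (7,-1,9) with a≤c, −a<b≤a
g: translate: b→-1 (≡69 mod 14), so (7,69,179)→(7,-1,9)
g: reduced (well bottom): (7,-1,9) with a≤c, −a<b≤a
reduced forms (7, -1, 9) vs (7, -1, 9) ⇒ equivalent

yes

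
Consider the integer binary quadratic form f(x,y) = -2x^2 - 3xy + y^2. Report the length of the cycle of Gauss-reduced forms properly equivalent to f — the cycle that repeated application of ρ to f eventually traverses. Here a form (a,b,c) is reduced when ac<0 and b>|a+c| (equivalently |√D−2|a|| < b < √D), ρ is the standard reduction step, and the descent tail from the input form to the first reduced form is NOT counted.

D = 17, ⌊√D⌋ = 4
descent: ρ → (1,3,-2)  [lands on river]
river: ρ → (-2,1,2)
river: ρ → (2,3,-1)
river: ρ → (-1,3,2)
river: ρ → (2,1,-2)
river: ρ → (-2,3,1)
ρ-cycle length = 6 (tail of 1 descent step not counted)

6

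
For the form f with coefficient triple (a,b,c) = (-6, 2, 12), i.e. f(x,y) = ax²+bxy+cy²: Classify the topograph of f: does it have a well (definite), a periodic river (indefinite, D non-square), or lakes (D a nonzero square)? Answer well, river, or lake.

D = b²−4ac = 2² − 4·(-6)·12 = 292
D > 0 non-square ⇒ indefinite ⇒ periodic river

river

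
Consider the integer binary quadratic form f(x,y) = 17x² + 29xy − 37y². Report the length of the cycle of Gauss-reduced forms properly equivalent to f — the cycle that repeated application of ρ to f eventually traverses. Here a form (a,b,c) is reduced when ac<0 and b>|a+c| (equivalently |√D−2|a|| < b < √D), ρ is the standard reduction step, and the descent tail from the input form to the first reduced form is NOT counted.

D = 3357, ⌊√D⌋ = 57
river: ρ → (-37,45,9)
river: ρ → (9,45,-37)
river: ρ → (-37,29,17)
river: ρ → (17,39,-27)
river: ρ → (-27,15,29)
river: ρ → (29,43,-13)
river: ρ → (-13,35,41)
river: ρ → (41,47,-7)
river: ρ → (-7,51,27)
river: ρ → (27,57,-1)
river: ρ → (-1,57,27)
river: ρ → (27,51,-7)
river: ρ → (-7,47,41)
river: ρ → (41,35,-13)
river: ρ → (-13,43,29)
river: ρ → (29,15,-27)
river: ρ → (-27,39,17)
river: ρ → (17,29,-37)
ρ-cycle length = 18 (tail of 0 descent steps not counted)

18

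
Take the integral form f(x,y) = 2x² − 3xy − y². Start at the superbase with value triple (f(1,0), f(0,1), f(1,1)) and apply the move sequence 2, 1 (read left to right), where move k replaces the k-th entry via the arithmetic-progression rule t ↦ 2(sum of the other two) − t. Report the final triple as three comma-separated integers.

start (2,-1,-2) = (f(1,0),f(0,1),f(1,1))
replace slot 2: 2·(2+(-2)) − (-1) = 1 → (2,1,-2)
replace slot 1: 2·(1+(-2)) − 2 = -4 → (-4,1,-2)

-4,1,-2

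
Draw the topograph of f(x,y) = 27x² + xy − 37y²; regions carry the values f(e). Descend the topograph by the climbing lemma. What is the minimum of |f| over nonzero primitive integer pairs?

descent: ρ → (-37,-1,27)
descent: ρ → (27,55,-9)  [lands on river]
river: ρ → (-9,53,33)
river: ρ → (33,13,-29)
river: ρ → (-29,45,17)
river: ρ → (17,57,-11)
river: ρ → (-11,53,27)
closes: descent 2, river 6
min |a| on river = 9

9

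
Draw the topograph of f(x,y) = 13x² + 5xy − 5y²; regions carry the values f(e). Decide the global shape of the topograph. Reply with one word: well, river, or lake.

D = b²−4ac = 5² − 4·13·(-5) = 285
D > 0 non-square ⇒ indefinite ⇒ periodic river

river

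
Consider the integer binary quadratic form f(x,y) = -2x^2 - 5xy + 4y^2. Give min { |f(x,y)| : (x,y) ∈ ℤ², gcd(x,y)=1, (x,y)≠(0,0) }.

descent: ρ → (4,5,-2)  [lands on river]
river: ρ → (-2,7,1)
river: ρ → (1,7,-2)
river: ρ → (-2,5,4)
river: ρ → (4,3,-3)
river: ρ → (-3,3,4)
closes: descent 1, river 6
min |a| on river = 1

1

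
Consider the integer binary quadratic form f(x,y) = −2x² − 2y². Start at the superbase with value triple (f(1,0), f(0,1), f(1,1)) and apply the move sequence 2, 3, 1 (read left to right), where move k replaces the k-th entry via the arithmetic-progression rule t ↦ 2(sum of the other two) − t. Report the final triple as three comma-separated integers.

start (-2,-2,-4) = (f(1,0),f(0,1),f(1,1))
replace slot 2: 2·((-2)+(-4)) − (-2) = -10 → (-2,-10,-4)
replace slot 3: 2·((-2)+(-10)) − (-4) = -20 → (-2,-10,-20)
replace slot 1: 2·((-10)+(-20)) − (-2) = -58 → (-58,-10,-20)

-58,-10,-20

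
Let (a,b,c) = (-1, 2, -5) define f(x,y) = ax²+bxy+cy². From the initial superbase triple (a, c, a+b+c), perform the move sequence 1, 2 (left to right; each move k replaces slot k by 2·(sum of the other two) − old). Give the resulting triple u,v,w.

start (-1,-5,-4) = (f(1,0),f(0,1),f(1,1))
replace slot 1: 2·((-5)+(-4)) − (-1) = -17 → (-17,-5,-4)
replace slot 2: 2·((-17)+(-4)) − (-5) = -37 → (-17,-37,-4)

-17,-37,-4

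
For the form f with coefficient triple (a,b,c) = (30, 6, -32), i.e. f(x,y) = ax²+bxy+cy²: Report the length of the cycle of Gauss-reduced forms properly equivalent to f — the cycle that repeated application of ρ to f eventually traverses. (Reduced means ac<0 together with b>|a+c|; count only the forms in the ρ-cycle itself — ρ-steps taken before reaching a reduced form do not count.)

D = 3876, ⌊√D⌋ = 62
river: ρ → (-32,58,4)
river: ρ → (4,62,-2)
river: ρ → (-2,62,4)
river: ρ → (4,58,-32)
river: ρ → (-32,6,30)
river: ρ → (30,54,-8)
river: ρ → (-8,58,16)
river: ρ → (16,38,-38)
river: ρ → (-38,38,16)
river: ρ → (16,58,-8)
river: ρ → (-8,54,30)
river: ρ → (30,6,-32)
ρ-cycle length = 12 (tail of 0 descent steps not counted)

12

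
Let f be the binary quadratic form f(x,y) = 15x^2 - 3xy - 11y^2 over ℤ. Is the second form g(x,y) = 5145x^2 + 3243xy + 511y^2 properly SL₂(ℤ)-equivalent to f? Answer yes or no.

D₁ = 669, D₂ = 669
river cycle of f (length 10): (-11, 25, 1), (1, 25, -11), (-11, 19, 7), (7, 23, -5), (-5, 17, 19), (19, 21, -3), (-3, 21, 19), (19, 17, -5), (-5, 23, 7), (7, 19, -11)
river cycle of g (length 10): (-11, 25, 1), (1, 25, -11), (-11, 19, 7), (7, 23, -5), (-5, 17, 19), (19, 21, -3), (-3, 21, 19), (19, 17, -5), (-5, 23, 7), (7, 19, -11)
cycles coincide ⇒ equivalent

yes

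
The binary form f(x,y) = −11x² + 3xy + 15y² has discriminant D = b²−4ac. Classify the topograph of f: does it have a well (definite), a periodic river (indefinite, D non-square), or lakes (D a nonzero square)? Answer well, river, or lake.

D = b²−4ac = 3² − 4·(-11)·15 = 669
D > 0 non-square ⇒ indefinite ⇒ periodic river

river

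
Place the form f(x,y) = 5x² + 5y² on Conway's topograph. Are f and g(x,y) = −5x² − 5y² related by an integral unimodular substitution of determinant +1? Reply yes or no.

D₁ = -100, D₂ = -100
f: reduced (well bottom): (5,0,5) with a≤c, −a<b≤a
g is negative-definite; reduce −g:
−g: reduced (well bottom): (5,0,5) with a≤c, −a<b≤a
flip sign back: reduced form of g is (-5,0,-5)
reduced forms (5, 0, 5) vs (-5, 0, -5) ⇒ inequivalent

no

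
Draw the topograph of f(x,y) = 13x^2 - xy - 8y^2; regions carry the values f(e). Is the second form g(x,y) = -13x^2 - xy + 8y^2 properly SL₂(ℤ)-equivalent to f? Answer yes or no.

D₁ = 417, D₂ = 417
river cycle of f (length 18): (-8, 17, 4), (4, 15, -12), (-12, 9, 7), (7, 19, -2), (-2, 17, 16), (16, 15, -3), (-3, 15, 16), (16, 17, -2), (-2, 19, 7), (7, 9, -12), … (8 more)
river cycle of g (length 18): (8, 17, -4), (-4, 15, 12), (12, 9, -7), (-7, 19, 2), (2, 17, -16), (-16, 15, 3), (3, 15, -16), (-16, 17, 2), (2, 19, -7), (-7, 9, 12), … (8 more)
cycles differ ⇒ inequivalent

no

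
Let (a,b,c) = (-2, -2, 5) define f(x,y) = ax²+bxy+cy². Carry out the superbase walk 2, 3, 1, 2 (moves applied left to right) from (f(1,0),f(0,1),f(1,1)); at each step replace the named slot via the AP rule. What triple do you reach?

start (-2,5,1) = (f(1,0),f(0,1),f(1,1))
replace slot 2: 2·((-2)+1) − 5 = -7 → (-2,-7,1)
replace slot 3: 2·((-2)+(-7)) − 1 = -19 → (-2,-7,-19)
replace slot 1: 2·((-7)+(-19)) − (-2) = -50 → (-50,-7,-19)
replace slot 2: 2·((-50)+(-19)) − (-7) = -131 → (-50,-131,-19)

-50,-131,-19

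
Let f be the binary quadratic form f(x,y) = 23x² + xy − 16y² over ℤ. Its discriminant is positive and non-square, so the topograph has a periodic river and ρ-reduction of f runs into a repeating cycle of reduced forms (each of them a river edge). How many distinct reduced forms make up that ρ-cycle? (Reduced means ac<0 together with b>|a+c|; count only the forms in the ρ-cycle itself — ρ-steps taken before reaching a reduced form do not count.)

D = 1473, ⌊√D⌋ = 38
descent: ρ → (-16,31,8)  [lands on river]
river: ρ → (8,33,-12)
river: ρ → (-12,15,26)
river: ρ → (26,37,-1)
river: ρ → (-1,37,26)
river: ρ → (26,15,-12)
river: ρ → (-12,33,8)
river: ρ → (8,31,-16)
river: ρ → (-16,33,6)
river: ρ → (6,27,-31)
river: ρ → (-31,35,2)
river: ρ → (2,37,-13)
river: ρ → (-13,15,24)
river: ρ → (24,33,-4)
river: ρ → (-4,31,32)
river: ρ → (32,33,-3)
river: ρ → (-3,33,32)
river: ρ → (32,31,-4)
river: ρ → (-4,33,24)
river: ρ → (24,15,-13)
river: ρ → (-13,37,2)
river: ρ → (2,35,-31)
river: ρ → (-31,27,6)
river: ρ → (6,33,-16)
ρ-cycle length = 24 (tail of 1 descent step not counted)

24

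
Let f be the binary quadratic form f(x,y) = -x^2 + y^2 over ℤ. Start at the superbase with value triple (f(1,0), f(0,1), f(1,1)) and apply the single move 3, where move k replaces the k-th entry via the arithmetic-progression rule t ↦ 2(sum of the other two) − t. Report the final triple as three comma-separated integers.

start (-1,1,0) = (f(1,0),f(0,1),f(1,1))
replace slot 3: 2·((-1)+1) − 0 = 0 → (-1,1,0)

-1,1,0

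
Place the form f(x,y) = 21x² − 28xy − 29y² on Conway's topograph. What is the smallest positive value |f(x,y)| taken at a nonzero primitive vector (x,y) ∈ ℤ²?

descent: ρ → (-29,28,21)  [lands on river]
river: ρ → (21,56,-1)
river: ρ → (-1,56,21)
river: ρ → (21,28,-29)
river: ρ → (-29,30,20)
river: ρ → (20,50,-9)
river: ρ → (-9,40,45)
river: ρ → (45,50,-4)
river: ρ → (-4,54,19)
river: ρ → (19,22,-36)
river: ρ → (-36,50,5)
river: ρ → (5,50,-36)
river: ρ → (-36,22,19)
river: ρ → (19,54,-4)
river: ρ → (-4,50,45)
river: ρ → (45,40,-9)
river: ρ → (-9,50,20)
river: ρ → (20,30,-29)
closes: descent 1, river 18
min |a| on river = 1

1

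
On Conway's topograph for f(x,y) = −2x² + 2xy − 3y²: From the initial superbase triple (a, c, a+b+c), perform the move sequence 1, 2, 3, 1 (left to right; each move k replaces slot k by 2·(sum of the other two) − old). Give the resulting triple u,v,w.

start (-2,-3,-3) = (f(1,0),f(0,1),f(1,1))
replace slot 1: 2·((-3)+(-3)) − (-2) = -10 → (-10,-3,-3)
replace slot 2: 2·((-10)+(-3)) − (-3) = -23 → (-10,-23,-3)
replace slot 3: 2·((-10)+(-23)) − (-3) = -63 → (-10,-23,-63)
replace slot 1: 2·((-23)+(-63)) − (-10) = -162 → (-162,-23,-63)

-162,-23,-63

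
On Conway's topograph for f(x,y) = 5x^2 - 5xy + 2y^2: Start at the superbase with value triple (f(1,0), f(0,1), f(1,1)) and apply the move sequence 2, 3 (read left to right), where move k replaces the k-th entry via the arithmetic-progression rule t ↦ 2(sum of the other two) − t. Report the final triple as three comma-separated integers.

start (5,2,2) = (f(1,0),f(0,1),f(1,1))
replace slot 2: 2·(5+2) − 2 = 12 → (5,12,2)
replace slot 3: 2·(5+12) − 2 = 32 → (5,12,32)

5,12,32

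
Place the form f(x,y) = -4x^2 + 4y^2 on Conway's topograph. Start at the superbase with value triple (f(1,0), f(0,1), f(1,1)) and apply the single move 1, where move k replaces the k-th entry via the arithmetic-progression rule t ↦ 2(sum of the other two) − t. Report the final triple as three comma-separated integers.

start (-4,4,0) = (f(1,0),f(0,1),f(1,1))
replace slot 1: 2·(4+0) − (-4) = 12 → (12,4,0)

12,4,0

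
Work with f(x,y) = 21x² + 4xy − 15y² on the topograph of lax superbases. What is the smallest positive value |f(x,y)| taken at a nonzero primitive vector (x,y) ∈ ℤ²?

descent: ρ → (-15,26,10)  [lands on river]
river: ρ → (10,34,-3)
river: ρ → (-3,32,21)
river: ρ → (21,10,-14)
river: ρ → (-14,18,17)
river: ρ → (17,16,-15)
river: ρ → (-15,14,18)
river: ρ → (18,22,-11)
river: ρ → (-11,22,18)
river: ρ → (18,14,-15)
river: ρ → (-15,16,17)
river: ρ → (17,18,-14)
river: ρ → (-14,10,21)
river: ρ → (21,32,-3)
river: ρ → (-3,34,10)
river: ρ → (10,26,-15)
river: ρ → (-15,34,2)
river: ρ → (2,34,-15)
closes: descent 1, river 18
min |a| on river = 2

2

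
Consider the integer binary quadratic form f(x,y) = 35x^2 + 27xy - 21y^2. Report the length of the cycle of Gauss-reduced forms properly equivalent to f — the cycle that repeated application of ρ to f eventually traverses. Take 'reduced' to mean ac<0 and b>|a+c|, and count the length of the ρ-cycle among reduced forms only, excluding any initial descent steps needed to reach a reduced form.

D = 3669, ⌊√D⌋ = 60
river: ρ → (-21,57,5)
river: ρ → (5,53,-43)
river: ρ → (-43,33,15)
river: ρ → (15,57,-7)
river: ρ → (-7,55,23)
river: ρ → (23,37,-25)
river: ρ → (-25,13,35)
river: ρ → (35,57,-3)
river: ρ → (-3,57,35)
river: ρ → (35,13,-25)
river: ρ → (-25,37,23)
river: ρ → (23,55,-7)
river: ρ → (-7,57,15)
river: ρ → (15,33,-43)
river: ρ → (-43,53,5)
river: ρ → (5,57,-21)
river: ρ → (-21,27,35)
river: ρ → (35,43,-13)
river: ρ → (-13,35,47)
river: ρ → (47,59,-1)
river: ρ → (-1,59,47)
river: ρ → (47,35,-13)
river: ρ → (-13,43,35)
river: ρ → (35,27,-21)
ρ-cycle length = 24 (tail of 0 descent steps not counted)

24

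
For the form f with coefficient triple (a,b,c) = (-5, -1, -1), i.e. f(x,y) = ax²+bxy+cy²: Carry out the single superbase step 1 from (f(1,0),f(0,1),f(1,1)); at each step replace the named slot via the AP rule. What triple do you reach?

start (-5,-1,-7) = (f(1,0),f(0,1),f(1,1))
replace slot 1: 2·((-1)+(-7)) − (-5) = -11 → (-11,-1,-7)

-11,-1,-7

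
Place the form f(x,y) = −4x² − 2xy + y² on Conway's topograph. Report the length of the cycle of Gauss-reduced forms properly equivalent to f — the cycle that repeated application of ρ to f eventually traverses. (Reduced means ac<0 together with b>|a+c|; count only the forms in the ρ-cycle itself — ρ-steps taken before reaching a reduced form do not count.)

D = 20, ⌊√D⌋ = 4
descent: ρ → (1,4,-1)  [lands on river]
river: ρ → (-1,4,1)
ρ-cycle length = 2 (tail of 1 descent step not counted)

2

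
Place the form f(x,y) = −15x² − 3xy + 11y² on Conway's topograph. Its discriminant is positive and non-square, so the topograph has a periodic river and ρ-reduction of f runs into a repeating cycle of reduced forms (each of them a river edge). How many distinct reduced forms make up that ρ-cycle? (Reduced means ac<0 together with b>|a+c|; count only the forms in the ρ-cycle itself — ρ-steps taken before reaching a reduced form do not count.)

D = 669, ⌊√D⌋ = 25
descent: ρ → (11,25,-1)  [lands on river]
river: ρ → (-1,25,11)
river: ρ → (11,19,-7)
river: ρ → (-7,23,5)
river: ρ → (5,17,-19)
river: ρ → (-19,21,3)
river: ρ → (3,21,-19)
river: ρ → (-19,17,5)
river: ρ → (5,23,-7)
river: ρ → (-7,19,11)
ρ-cycle length = 10 (tail of 1 descent step not counted)

10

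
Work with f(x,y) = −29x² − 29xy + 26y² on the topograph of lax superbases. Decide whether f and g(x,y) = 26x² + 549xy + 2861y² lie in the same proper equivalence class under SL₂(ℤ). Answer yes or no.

D₁ = 3857, D₂ = 3857
river cycle of f (length 18): (26, 29, -29), (-29, 29, 26), (26, 23, -32), (-32, 41, 17), (17, 61, -2), (-2, 59, 47), (47, 35, -14), (-14, 49, 26), (26, 55, -8), (-8, 57, 19), … (8 more)
river cycle of g (length 18): (26, 29, -29), (-29, 29, 26), (26, 23, -32), (-32, 41, 17), (17, 61, -2), (-2, 59, 47), (47, 35, -14), (-14, 49, 26), (26, 55, -8), (-8, 57, 19), … (8 more)
cycles coincide ⇒ equivalent

yes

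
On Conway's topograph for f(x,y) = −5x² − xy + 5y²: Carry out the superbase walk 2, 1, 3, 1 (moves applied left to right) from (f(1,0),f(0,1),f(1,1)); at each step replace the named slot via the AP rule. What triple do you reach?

start (-5,5,-1) = (f(1,0),f(0,1),f(1,1))
replace slot 2: 2·((-5)+(-1)) − 5 = -17 → (-5,-17,-1)
replace slot 1: 2·((-17)+(-1)) − (-5) = -31 → (-31,-17,-1)
replace slot 3: 2·((-31)+(-17)) − (-1) = -95 → (-31,-17,-95)
replace slot 1: 2·((-17)+(-95)) − (-31) = -193 → (-193,-17,-95)

-193,-17,-95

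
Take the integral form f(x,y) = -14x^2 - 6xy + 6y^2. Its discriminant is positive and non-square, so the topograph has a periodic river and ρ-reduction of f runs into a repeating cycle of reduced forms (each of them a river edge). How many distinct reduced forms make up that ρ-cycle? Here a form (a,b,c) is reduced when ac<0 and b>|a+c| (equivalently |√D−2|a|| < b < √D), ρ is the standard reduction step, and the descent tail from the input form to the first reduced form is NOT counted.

D = 372, ⌊√D⌋ = 19
descent: ρ → (6,18,-2)  [lands on river]
river: ρ → (-2,18,6)
ρ-cycle length = 2 (tail of 1 descent step not counted)

2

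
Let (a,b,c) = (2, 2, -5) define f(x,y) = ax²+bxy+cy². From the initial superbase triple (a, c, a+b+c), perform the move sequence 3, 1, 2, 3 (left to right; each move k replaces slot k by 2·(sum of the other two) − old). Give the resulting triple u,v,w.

start (2,-5,-1) = (f(1,0),f(0,1),f(1,1))
replace slot 3: 2·(2+(-5)) − (-1) = -5 → (2,-5,-5)
replace slot 1: 2·((-5)+(-5)) − 2 = -22 → (-22,-5,-5)
replace slot 2: 2·((-22)+(-5)) − (-5) = -49 → (-22,-49,-5)
replace slot 3: 2·((-22)+(-49)) − (-5) = -137 → (-22,-49,-137)

-22,-49,-137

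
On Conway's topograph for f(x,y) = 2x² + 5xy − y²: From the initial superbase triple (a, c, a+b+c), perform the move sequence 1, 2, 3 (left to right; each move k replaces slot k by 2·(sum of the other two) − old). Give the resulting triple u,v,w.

start (2,-1,6) = (f(1,0),f(0,1),f(1,1))
replace slot 1: 2·((-1)+6) − 2 = 8 → (8,-1,6)
replace slot 2: 2·(8+6) − (-1) = 29 → (8,29,6)
replace slot 3: 2·(8+29) − 6 = 68 → (8,29,68)

8,29,68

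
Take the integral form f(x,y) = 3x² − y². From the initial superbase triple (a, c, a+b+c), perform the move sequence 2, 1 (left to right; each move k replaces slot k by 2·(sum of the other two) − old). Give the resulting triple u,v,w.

start (3,-1,2) = (f(1,0),f(0,1),f(1,1))
replace slot 2: 2·(3+2) − (-1) = 11 → (3,11,2)
replace slot 1: 2·(11+2) − 3 = 23 → (23,11,2)

23,11,2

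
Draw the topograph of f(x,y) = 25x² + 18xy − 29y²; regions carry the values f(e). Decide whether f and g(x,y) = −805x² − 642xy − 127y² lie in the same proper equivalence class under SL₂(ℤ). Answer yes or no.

D₁ = 3224, D₂ = 3224
river cycle of f (length 14): (-29, 40, 14), (14, 44, -23), (-23, 48, 10), (10, 52, -13), (-13, 52, 10), (10, 48, -23), (-23, 44, 14), (14, 40, -29), (-29, 18, 25), (25, 32, -22), … (4 more)
river cycle of g (length 14): (-22, 32, 25), (25, 18, -29), (-29, 40, 14), (14, 44, -23), (-23, 48, 10), (10, 52, -13), (-13, 52, 10), (10, 48, -23), (-23, 44, 14), (14, 40, -29), … (4 more)
cycles coincide ⇒ equivalent

yes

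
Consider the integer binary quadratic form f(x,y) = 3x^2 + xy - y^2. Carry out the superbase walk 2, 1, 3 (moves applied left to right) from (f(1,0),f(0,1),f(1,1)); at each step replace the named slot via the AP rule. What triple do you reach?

start (3,-1,3) = (f(1,0),f(0,1),f(1,1))
replace slot 2: 2·(3+3) − (-1) = 13 → (3,13,3)
replace slot 1: 2·(13+3) − 3 = 29 → (29,13,3)
replace slot 3: 2·(29+13) − 3 = 81 → (29,13,81)

29,13,81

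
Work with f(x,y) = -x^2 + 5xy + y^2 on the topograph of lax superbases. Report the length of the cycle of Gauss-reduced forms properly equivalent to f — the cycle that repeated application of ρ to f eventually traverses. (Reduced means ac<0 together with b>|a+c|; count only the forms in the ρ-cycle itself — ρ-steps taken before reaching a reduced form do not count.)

D = 29, ⌊√D⌋ = 5
river: ρ → (1,5,-1)
river: ρ → (-1,5,1)
ρ-cycle length = 2 (tail of 0 descent steps not counted)

2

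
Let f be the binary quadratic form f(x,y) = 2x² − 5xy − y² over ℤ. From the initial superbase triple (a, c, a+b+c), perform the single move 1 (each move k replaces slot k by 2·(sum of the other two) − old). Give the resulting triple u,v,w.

start (2,-1,-4) = (f(1,0),f(0,1),f(1,1))
replace slot 1: 2·((-1)+(-4)) − 2 = -12 → (-12,-1,-4)

-12,-1,-4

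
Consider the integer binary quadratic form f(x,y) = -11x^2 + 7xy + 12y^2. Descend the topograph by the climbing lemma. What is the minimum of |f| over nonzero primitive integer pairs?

river: ρ → (12,17,-6)
river: ρ → (-6,19,9)
river: ρ → (9,17,-8)
river: ρ → (-8,15,11)
river: ρ → (11,7,-12)
river: ρ → (-12,17,6)
river: ρ → (6,19,-9)
river: ρ → (-9,17,8)
river: ρ → (8,15,-11)
river: ρ → (-11,7,12)
closes: descent 0, river 10
min |a| on river = 6

6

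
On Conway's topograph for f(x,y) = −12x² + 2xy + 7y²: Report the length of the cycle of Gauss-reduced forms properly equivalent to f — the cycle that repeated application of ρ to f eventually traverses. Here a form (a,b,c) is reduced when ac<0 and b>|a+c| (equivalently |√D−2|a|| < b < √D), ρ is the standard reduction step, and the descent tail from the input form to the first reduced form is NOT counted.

D = 340, ⌊√D⌋ = 18
descent: ρ → (7,12,-7)  [lands on river]
river: ρ → (-7,16,3)
river: ρ → (3,14,-12)
river: ρ → (-12,10,5)
river: ρ → (5,10,-12)
river: ρ → (-12,14,3)
river: ρ → (3,16,-7)
river: ρ → (-7,12,7)
river: ρ → (7,16,-3)
river: ρ → (-3,14,12)
river: ρ → (12,10,-5)
river: ρ → (-5,10,12)
river: ρ → (12,14,-3)
river: ρ → (-3,16,7)
ρ-cycle length = 14 (tail of 1 descent step not counted)

14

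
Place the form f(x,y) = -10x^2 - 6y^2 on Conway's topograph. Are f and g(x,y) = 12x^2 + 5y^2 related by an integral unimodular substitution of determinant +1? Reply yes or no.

D₁ = -240, D₂ = -240
f is negative-definite; reduce −f:
−f: flip: (10,0,6)→(6,0,10)
−f: reduced (well bottom): (6,0,10) with a≤c, −a<b≤a
flip sign back: reduced form of f is (-6,0,-10)
g: flip: (12,0,5)→(5,0,12)
g: reduced (well bottom): (5,0,12) with a≤c, −a<b≤a
reduced forms (-6, 0, -10) vs (5, 0, 12) ⇒ inequivalent

no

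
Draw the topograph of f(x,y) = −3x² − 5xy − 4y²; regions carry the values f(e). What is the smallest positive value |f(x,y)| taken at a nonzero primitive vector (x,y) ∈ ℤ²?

translate: b→-1 (≡5 mod 6), so (3,5,4)→(3,-1,2)
flip: (3,-1,2)→(2,1,3)
reduced (well bottom): (2,1,3) with a≤c, −a<b≤a
well minimum |f| = |-2| = 2 (negative-definite)

2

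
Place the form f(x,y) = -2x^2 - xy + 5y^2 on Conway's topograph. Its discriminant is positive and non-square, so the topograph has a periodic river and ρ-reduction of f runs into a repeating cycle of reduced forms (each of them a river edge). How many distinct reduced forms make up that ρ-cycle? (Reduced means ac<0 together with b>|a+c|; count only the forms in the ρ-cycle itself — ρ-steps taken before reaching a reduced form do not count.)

D = 41, ⌊√D⌋ = 6
descent: ρ → (5,1,-2)
descent: ρ → (-2,3,4)  [lands on river]
river: ρ → (4,5,-1)
river: ρ → (-1,5,4)
river: ρ → (4,3,-2)
river: ρ → (-2,5,2)
river: ρ → (2,3,-4)
river: ρ → (-4,5,1)
river: ρ → (1,5,-4)
river: ρ → (-4,3,2)
river: ρ → (2,5,-2)
ρ-cycle length = 10 (tail of 2 descent steps not counted)

10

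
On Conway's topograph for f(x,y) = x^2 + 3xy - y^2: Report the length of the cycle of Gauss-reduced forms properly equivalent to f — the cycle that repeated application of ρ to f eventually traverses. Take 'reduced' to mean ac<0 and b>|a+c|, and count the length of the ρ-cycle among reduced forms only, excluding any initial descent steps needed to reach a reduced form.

D = 13, ⌊√D⌋ = 3
river: ρ → (-1,3,1)
river: ρ → (1,3,-1)
ρ-cycle length = 2 (tail of 0 descent steps not counted)

2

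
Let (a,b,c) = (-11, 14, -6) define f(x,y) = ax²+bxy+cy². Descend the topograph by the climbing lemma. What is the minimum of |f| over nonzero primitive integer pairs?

translate: b→8 (≡-14 mod 22), so (11,-14,6)→(11,8,3)
flip: (11,8,3)→(3,-8,11)
translate: b→-2 (≡-8 mod 6), so (3,-8,11)→(3,-2,6)
reduced (well bottom): (3,-2,6) with a≤c, −a<b≤a
well minimum |f| = |-3| = 3 (negative-definite)

3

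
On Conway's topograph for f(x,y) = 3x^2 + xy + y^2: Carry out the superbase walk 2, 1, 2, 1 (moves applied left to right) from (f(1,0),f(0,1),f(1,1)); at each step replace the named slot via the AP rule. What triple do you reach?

start (3,1,5) = (f(1,0),f(0,1),f(1,1))
replace slot 2: 2·(3+5) − 1 = 15 → (3,15,5)
replace slot 1: 2·(15+5) − 3 = 37 → (37,15,5)
replace slot 2: 2·(37+5) − 15 = 69 → (37,69,5)
replace slot 1: 2·(69+5) − 37 = 111 → (111,69,5)

111,69,5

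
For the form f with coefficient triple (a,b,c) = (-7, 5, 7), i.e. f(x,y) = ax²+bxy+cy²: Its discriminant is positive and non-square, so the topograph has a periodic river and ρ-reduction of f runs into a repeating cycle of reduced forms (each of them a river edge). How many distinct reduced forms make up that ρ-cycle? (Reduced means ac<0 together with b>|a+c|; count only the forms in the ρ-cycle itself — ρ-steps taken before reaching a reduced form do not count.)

D = 221, ⌊√D⌋ = 14
river: ρ → (7,9,-5)
river: ρ → (-5,11,5)
river: ρ → (5,9,-7)
river: ρ → (-7,5,7)
ρ-cycle length = 4 (tail of 0 descent steps not counted)

4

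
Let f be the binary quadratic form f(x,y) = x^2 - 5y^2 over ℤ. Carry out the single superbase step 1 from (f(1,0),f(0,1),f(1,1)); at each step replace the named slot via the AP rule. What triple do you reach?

start (1,-5,-4) = (f(1,0),f(0,1),f(1,1))
replace slot 1: 2·((-5)+(-4)) − 1 = -19 → (-19,-5,-4)

-19,-5,-4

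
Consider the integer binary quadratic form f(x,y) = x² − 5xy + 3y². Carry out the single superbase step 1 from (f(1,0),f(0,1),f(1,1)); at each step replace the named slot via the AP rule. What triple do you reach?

start (1,3,-1) = (f(1,0),f(0,1),f(1,1))
replace slot 1: 2·(3+(-1)) − 1 = 3 → (3,3,-1)

3,3,-1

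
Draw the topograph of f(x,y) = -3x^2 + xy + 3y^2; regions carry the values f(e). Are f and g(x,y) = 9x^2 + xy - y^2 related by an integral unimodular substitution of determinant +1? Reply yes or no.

D₁ = 37, D₂ = 37
river cycle of f (length 6): (3, 5, -1), (-1, 5, 3), (3, 1, -3), (-3, 5, 1), (1, 5, -3), (-3, 1, 3)
river cycle of g (length 6): (-1, 5, 3), (3, 1, -3), (-3, 5, 1), (1, 5, -3), (-3, 1, 3), (3, 5, -1)
cycles coincide ⇒ equivalent

yes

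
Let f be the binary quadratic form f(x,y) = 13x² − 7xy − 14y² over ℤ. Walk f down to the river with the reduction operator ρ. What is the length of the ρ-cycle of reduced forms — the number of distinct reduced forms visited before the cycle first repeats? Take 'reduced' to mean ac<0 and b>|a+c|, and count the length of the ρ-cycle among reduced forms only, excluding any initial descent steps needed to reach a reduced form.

D = 777, ⌊√D⌋ = 27
descent: ρ → (-14,7,13)  [lands on river]
river: ρ → (13,19,-8)
river: ρ → (-8,13,19)
river: ρ → (19,25,-2)
river: ρ → (-2,27,6)
river: ρ → (6,21,-14)
ρ-cycle length = 6 (tail of 1 descent step not counted)

6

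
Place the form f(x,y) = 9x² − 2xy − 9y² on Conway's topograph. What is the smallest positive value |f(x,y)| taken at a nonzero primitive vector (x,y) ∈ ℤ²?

descent: ρ → (-9,2,9)  [lands on river]
river: ρ → (9,16,-2)
river: ρ → (-2,16,9)
river: ρ → (9,2,-9)
river: ρ → (-9,16,2)
river: ρ → (2,16,-9)
closes: descent 1, river 6
min |a| on river = 2

2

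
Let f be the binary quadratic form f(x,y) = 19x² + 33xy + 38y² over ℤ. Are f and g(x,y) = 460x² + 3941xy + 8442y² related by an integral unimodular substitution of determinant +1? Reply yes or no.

D₁ = -1799, D₂ = -1799
f: translate: b→-5 (≡33 mod 38), so (19,33,38)→(19,-5,24)
f: reduced (well bottom): (19,-5,24) with a≤c, −a<b≤a
g: translate: b→261 (≡3941 mod 920), so (460,3941,8442)→(460,261,38)
g: flip: (460,261,38)→(38,-261,460)
g: translate: b→-33 (≡-261 mod 76), so (38,-261,460)→(38,-33,19)
g: flip: (38,-33,19)→(19,33,38)
g: translate: b→-5 (≡33 mod 38), so (19,33,38)→(19,-5,24)
g: reduced (well bottom): (19,-5,24) with a≤c, −a<b≤a
reduced forms (19, -5, 24) vs (19, -5, 24) ⇒ equivalent

yes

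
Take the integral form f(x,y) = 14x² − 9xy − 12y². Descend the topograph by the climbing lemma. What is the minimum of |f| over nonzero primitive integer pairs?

descent: ρ → (-12,9,14)  [lands on river]
river: ρ → (14,19,-7)
river: ρ → (-7,23,8)
river: ρ → (8,25,-4)
river: ρ → (-4,23,14)
river: ρ → (14,5,-13)
river: ρ → (-13,21,6)
river: ρ → (6,27,-1)
river: ρ → (-1,27,6)
river: ρ → (6,21,-13)
river: ρ → (-13,5,14)
river: ρ → (14,23,-4)
river: ρ → (-4,25,8)
river: ρ → (8,23,-7)
river: ρ → (-7,19,14)
river: ρ → (14,9,-12)
river: ρ → (-12,15,11)
river: ρ → (11,7,-16)
river: ρ → (-16,25,2)
river: ρ → (2,27,-3)
river: ρ → (-3,27,2)
river: ρ → (2,25,-16)
river: ρ → (-16,7,11)
river: ρ → (11,15,-12)
closes: descent 1, river 24
min |a| on river = 1

1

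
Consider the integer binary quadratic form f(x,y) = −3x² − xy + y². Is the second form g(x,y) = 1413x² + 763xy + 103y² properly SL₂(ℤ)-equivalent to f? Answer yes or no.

D₁ = 13, D₂ = 13
river cycle of f (length 2): (1, 3, -1), (-1, 3, 1)
river cycle of g (length 2): (1, 3, -1), (-1, 3, 1)
cycles coincide ⇒ equivalent

yes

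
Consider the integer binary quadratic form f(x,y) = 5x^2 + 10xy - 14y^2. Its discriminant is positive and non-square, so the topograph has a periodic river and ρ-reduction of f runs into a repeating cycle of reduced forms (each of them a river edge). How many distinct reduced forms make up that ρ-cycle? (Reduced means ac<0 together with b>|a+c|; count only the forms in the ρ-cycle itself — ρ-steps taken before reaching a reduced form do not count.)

D = 380, ⌊√D⌋ = 19
river: ρ → (-14,18,1)
river: ρ → (1,18,-14)
river: ρ → (-14,10,5)
river: ρ → (5,10,-14)
ρ-cycle length = 4 (tail of 0 descent steps not counted)

4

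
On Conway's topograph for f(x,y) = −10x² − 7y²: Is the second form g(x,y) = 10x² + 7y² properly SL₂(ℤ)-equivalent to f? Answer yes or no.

D₁ = -280, D₂ = -280
f is negative-definite; reduce −f:
−f: flip: (10,0,7)→(7,0,10)
−f: reduced (well bottom): (7,0,10) with a≤c, −a<b≤a
flip sign back: reduced form of f is (-7,0,-10)
g: flip: (10,0,7)→(7,0,10)
g: reduced (well bottom): (7,0,10) with a≤c, −a<b≤a
reduced forms (-7, 0, -10) vs (7, 0, 10) ⇒ inequivalent

no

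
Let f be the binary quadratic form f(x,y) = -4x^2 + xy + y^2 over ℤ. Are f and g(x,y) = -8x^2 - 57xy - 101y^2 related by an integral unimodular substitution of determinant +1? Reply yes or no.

D₁ = 17, D₂ = 17
river cycle of f (length 6): (1, 3, -2), (-2, 1, 2), (2, 3, -1), (-1, 3, 2), (2, 1, -2), (-2, 3, 1)
river cycle of g (length 6): (-1, 3, 2), (2, 1, -2), (-2, 3, 1), (1, 3, -2), (-2, 1, 2), (2, 3, -1)
cycles coincide ⇒ equivalent

yes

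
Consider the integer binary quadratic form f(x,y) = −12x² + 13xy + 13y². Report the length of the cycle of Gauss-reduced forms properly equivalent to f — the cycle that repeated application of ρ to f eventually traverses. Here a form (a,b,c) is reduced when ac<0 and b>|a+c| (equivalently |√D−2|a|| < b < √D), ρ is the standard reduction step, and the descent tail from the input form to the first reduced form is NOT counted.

D = 793, ⌊√D⌋ = 28
river: ρ → (13,13,-12)
river: ρ → (-12,11,14)
river: ρ → (14,17,-9)
river: ρ → (-9,19,12)
river: ρ → (12,5,-16)
river: ρ → (-16,27,1)
river: ρ → (1,27,-16)
river: ρ → (-16,5,12)
river: ρ → (12,19,-9)
river: ρ → (-9,17,14)
river: ρ → (14,11,-12)
river: ρ → (-12,13,13)
ρ-cycle length = 12 (tail of 0 descent steps not counted)

12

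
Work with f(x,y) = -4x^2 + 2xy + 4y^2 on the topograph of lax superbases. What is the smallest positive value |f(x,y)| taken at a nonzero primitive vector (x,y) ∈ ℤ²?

river: ρ → (4,6,-2)
river: ρ → (-2,6,4)
river: ρ → (4,2,-4)
river: ρ → (-4,6,2)
river: ρ → (2,6,-4)
river: ρ → (-4,2,4)
closes: descent 0, river 6
min |a| on river = 2

2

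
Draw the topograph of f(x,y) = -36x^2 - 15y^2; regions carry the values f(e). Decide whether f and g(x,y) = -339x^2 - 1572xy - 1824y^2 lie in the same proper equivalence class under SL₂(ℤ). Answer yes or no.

D₁ = -2160, D₂ = -2160
f is negative-definite; reduce −f:
−f: flip: (36,0,15)→(15,0,36)
−f: reduced (well bottom): (15,0,36) with a≤c, −a<b≤a
flip sign back: reduced form of f is (-15,0,-36)
g is negative-definite; reduce −g:
−g: translate: b→216 (≡1572 mod 678), so (339,1572,1824)→(339,216,36)
−g: flip: (339,216,36)→(36,-216,339)
−g: translate: b→0 (≡-216 mod 72), so (36,-216,339)→(36,0,15)
−g: flip: (36,0,15)→(15,0,36)
−g: reduced (well bottom): (15,0,36) with a≤c, −a<b≤a
flip sign back: reduced form of g is (-15,0,-36)
reduced forms (-15, 0, -36) vs (-15, 0, -36) ⇒ equivalent

yes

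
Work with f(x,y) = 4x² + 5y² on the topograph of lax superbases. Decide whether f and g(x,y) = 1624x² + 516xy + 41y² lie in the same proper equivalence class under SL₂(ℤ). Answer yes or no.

D₁ = -80, D₂ = -80
f: reduced (well bottom): (4,0,5) with a≤c, −a<b≤a
g: flip: (1624,516,41)→(41,-516,1624)
g: translate: b→-24 (≡-516 mod 82), so (41,-516,1624)→(41,-24,4)
g: flip: (41,-24,4)→(4,24,41)
g: translate: b→0 (≡24 mod 8), so (4,24,41)→(4,0,5)
g: reduced (well bottom): (4,0,5) with a≤c, −a<b≤a
reduced forms (4, 0, 5) vs (4, 0, 5) ⇒ equivalent

yes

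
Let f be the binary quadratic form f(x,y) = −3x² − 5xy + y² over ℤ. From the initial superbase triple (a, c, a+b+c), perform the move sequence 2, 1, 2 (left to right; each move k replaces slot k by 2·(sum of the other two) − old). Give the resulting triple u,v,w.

start (-3,1,-7) = (f(1,0),f(0,1),f(1,1))
replace slot 2: 2·((-3)+(-7)) − 1 = -21 → (-3,-21,-7)
replace slot 1: 2·((-21)+(-7)) − (-3) = -53 → (-53,-21,-7)
replace slot 2: 2·((-53)+(-7)) − (-21) = -99 → (-53,-99,-7)

-53,-99,-7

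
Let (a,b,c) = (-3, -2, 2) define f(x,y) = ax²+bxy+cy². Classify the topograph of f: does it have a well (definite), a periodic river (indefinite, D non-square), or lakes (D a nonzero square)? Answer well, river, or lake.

D = b²−4ac = (-2)² − 4·(-3)·2 = 28
D > 0 non-square ⇒ indefinite ⇒ periodic river

river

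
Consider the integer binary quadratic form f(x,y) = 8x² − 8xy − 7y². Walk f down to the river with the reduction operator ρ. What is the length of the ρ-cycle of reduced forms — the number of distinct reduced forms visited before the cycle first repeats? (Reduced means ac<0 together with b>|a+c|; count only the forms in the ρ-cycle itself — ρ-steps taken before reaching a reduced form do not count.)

D = 288, ⌊√D⌋ = 16
descent: ρ → (-7,8,8)  [lands on river]
river: ρ → (8,8,-7)
river: ρ → (-7,6,9)
river: ρ → (9,12,-4)
river: ρ → (-4,12,9)
river: ρ → (9,6,-7)
ρ-cycle length = 6 (tail of 1 descent step not counted)

6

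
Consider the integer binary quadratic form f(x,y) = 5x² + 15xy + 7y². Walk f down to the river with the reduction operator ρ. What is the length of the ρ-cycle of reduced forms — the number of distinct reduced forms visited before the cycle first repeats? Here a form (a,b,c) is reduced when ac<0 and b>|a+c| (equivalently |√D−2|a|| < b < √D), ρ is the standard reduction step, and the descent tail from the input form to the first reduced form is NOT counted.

D = 85, ⌊√D⌋ = 9
descent: ρ → (7,-1,-3)
descent: ρ → (-3,7,3)  [lands on river]
river: ρ → (3,5,-5)
river: ρ → (-5,5,3)
river: ρ → (3,7,-3)
river: ρ → (-3,5,5)
river: ρ → (5,5,-3)
ρ-cycle length = 6 (tail of 2 descent steps not counted)

6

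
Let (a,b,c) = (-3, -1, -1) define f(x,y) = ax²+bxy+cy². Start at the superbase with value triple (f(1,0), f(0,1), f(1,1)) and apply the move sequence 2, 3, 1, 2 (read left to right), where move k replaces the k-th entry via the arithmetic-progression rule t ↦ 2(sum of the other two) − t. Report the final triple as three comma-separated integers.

start (-3,-1,-5) = (f(1,0),f(0,1),f(1,1))
replace slot 2: 2·((-3)+(-5)) − (-1) = -15 → (-3,-15,-5)
replace slot 3: 2·((-3)+(-15)) − (-5) = -31 → (-3,-15,-31)
replace slot 1: 2·((-15)+(-31)) − (-3) = -89 → (-89,-15,-31)
replace slot 2: 2·((-89)+(-31)) − (-15) = -225 → (-89,-225,-31)

-89,-225,-31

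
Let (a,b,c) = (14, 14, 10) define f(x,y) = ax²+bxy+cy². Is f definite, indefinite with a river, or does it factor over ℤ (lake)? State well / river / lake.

D = b²−4ac = 14² − 4·14·10 = -364
D < 0 ⇒ definite ⇒ every region one sign ⇒ single well

well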